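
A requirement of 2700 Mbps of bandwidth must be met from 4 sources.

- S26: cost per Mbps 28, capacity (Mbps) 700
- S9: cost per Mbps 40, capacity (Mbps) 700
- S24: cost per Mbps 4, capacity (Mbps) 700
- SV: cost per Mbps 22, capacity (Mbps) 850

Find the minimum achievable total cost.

59100

Cheapest first:
S24 at 4: take all 700 Mbps → 2000 still needed.
SV at 22: take all 850 Mbps → 1150 still needed.
Take 700 from S26 at 28 → need 450 more.
S9 (40): take the remaining 450 → done.
Cost = 700×4 + 850×22 + 700×28 + 450×40 = 59100.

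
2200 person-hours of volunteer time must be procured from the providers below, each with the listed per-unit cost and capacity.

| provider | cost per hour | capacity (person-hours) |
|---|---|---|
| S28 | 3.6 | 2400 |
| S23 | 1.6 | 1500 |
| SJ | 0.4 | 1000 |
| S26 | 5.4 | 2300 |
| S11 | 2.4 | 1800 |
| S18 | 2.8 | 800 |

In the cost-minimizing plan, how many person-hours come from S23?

Use providers in increasing cost order.
SJ at 0.4: take all 1000 person-hours → 1200 still needed.
S23 at 1.6: take 1200 of its 1500 → requirement met.
S11, S18, S28, S26: unused.

1200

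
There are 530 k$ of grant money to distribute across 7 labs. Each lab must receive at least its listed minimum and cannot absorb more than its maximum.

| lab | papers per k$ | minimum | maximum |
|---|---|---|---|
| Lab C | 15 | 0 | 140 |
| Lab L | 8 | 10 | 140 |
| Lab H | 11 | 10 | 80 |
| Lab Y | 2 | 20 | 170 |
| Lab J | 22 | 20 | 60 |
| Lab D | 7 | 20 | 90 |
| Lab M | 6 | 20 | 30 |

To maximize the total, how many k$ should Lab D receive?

Meeting every minimum uses 0+10+10+20+20+20+20 = 100 k$, leaving 430.
Order the labs by papers per k$: Lab J 22 > Lab C 15 > Lab H 11 > Lab L 8 > Lab D 7 > Lab M 6 > Lab Y 2.
Lab J takes 40 more to reach its cap of 60 → 390 left.
Give Lab C 140 more to hit its cap of 140 → 250 left.
Give Lab H 70 more to hit its cap of 80 → 180 left.
Give Lab L 130 more to hit its cap of 140 → 50 left.
Lab D has room for 70 more but only 50 remain, so it gets 70.

70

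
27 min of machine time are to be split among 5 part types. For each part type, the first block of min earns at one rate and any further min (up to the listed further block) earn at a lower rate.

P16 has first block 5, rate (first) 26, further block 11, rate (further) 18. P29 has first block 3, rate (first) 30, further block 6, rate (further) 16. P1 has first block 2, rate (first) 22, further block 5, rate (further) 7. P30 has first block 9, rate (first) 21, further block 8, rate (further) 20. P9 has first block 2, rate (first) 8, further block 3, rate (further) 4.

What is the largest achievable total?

Treat each block as its own option and order by rate: P29/first 30 > P16/first 26 > P1/first 22 > P30/first 21 > P30/second 20 > P16/second 18 > P29/second 16 > P9/first 8 > P1/second 7 > P9/second 4.
P29 first at 30: fill all 3 — 24 left.
Fill P16 first block (5 at 26) — 19 left.
P1 first at 22: fill all 2 — 17 left.
P30/first (21): +9 — 8 left.
Fill P30 second block (8 at 20) — 0 left.
Total = 30×3 + 26×5 + 22×2 + 21×9 + 20×8 = 613.

613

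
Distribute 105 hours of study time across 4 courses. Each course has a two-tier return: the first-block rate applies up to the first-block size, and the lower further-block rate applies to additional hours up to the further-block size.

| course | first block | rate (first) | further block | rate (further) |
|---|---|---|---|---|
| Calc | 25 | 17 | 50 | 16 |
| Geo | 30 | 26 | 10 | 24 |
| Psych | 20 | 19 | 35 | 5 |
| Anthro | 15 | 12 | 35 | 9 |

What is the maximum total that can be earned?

2145

Rank every tier by rate: Geo/tier1 26 > Geo/tier2 24 > Psych/tier1 19 > Calc/tier1 17 > Calc/tier2 16 > Anthro/tier1 12 > Anthro/tier2 9 > Psych/tier2 5.
Fill Geo tier1 block (30 at 26) ; 75 left.
Geo tier2 at 24: fill all 10 ; 65 left.
Psych tier1 at 19: fill all 20 ; 45 left.
Calc/tier1 (17): +25 ; 20 left.
Calc tier2 at 16: only 20 left, fill 20.
Total = 26×30 + 24×10 + 19×20 + 17×25 + 16×20 = 2145.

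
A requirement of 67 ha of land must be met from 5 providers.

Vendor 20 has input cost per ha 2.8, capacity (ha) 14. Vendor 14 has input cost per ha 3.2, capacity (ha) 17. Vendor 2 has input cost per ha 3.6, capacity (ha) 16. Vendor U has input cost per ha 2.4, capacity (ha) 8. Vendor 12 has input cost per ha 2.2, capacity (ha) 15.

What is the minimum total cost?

Fill from the cheapest provider first.
Take 15 from Vendor 12 at 2.2 ; need 52 more.
Vendor U at 2.4: take all 8 ha ; 44 still needed.
Take 14 from Vendor 20 at 2.8 ; need 30 more.
Vendor 14 (3.2): use full 17 ; 13 ha to go.
Vendor 2 (3.6): take the remaining 13 ; done.
Cost = 15×2.2 + 8×2.4 + 14×2.8 + 17×3.2 + 13×3.6 = 192.6.

192.6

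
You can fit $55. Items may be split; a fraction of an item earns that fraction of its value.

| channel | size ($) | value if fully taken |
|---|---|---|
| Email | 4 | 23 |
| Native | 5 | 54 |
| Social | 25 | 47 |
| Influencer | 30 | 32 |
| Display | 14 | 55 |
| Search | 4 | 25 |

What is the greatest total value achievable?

Rank by value-to-size ratio: Native 54/5≈10.8, Search 25/4≈6.25, Email 23/4≈5.75, Display 55/14≈3.93, Social 47/25≈1.88, Influencer 32/30≈1.07.
Native: take in full, 5 $ for value 54 ; 50 left.
Take all of Search (4 $, value 25) ; 46 $ left.
Take all of Email (4 $, value 23) ; 42 $ left.
Take all of Display (14 $, value 55) ; 28 $ left.
Take all of Social (25 $, value 47) ; 3 $ left.
Only 3 $ remain; take 3/30 of Influencer for value 32×3/30 = 3.2.
Total value = 207.2.

207.2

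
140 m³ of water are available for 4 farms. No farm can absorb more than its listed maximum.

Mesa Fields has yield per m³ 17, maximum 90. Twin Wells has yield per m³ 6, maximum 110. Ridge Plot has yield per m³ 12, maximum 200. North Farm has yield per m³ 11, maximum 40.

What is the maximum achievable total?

2130

Rank by yield per m³: Mesa Fields 17 > Ridge Plot 12 > North Farm 11 > Twin Wells 6.
Give Mesa Fields 90 to hit its cap of 90 ; 50 left.
Ridge Plot: +50 (room for 200) → 50. Pool exhausted.
Total = 17×90 + 12×50 = 2130.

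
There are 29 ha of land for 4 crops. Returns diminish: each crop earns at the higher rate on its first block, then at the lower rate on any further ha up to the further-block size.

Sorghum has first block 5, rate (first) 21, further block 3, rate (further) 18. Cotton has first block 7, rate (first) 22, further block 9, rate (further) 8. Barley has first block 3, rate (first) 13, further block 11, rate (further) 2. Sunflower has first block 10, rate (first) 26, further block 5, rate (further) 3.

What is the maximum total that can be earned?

Treat each block as its own option and order by rate: Sunflower/T1 26 > Cotton/T1 22 > Sorghum/T1 21 > Sorghum/T2 18 > Barley/T1 13 > Cotton/T2 8 > Sunflower/T2 3 > Barley/T2 2.
Fill Sunflower T1 block (10 at 26) ; 19 left.
Cotton T1 at 22: fill all 7 ; 12 left.
Sorghum T1 at 21: fill all 5 ; 7 left.
Sorghum T2 at 18: fill all 3 ; 4 left.
Barley/T1 (13): +3 ; 1 left.
Cotton/T2: +1 of 9 at 8; pool empty.
Total = 26×10 + 22×7 + 21×5 + 18×3 + 13×3 + 8×1 = 620.

620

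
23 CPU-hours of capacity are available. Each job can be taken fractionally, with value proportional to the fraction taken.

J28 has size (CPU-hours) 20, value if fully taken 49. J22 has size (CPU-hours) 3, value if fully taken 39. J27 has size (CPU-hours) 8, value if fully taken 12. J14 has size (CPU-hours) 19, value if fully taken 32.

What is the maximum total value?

88

Sort by value density: J22 39/3≈13, J28 49/20≈2.45, J14 32/19≈1.68, J27 12/8≈1.5.
All 3 CPU-hours of J22 fit (value 39) — 20 remain.
All 20 CPU-hours of J28 fit (value 49) — 0 remain.
Total value = 88.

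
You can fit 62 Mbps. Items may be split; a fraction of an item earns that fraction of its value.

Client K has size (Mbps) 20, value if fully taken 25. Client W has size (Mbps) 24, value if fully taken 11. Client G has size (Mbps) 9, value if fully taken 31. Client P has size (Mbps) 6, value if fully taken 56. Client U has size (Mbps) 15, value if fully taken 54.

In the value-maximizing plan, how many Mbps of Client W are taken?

12

Sort by value density: Client P 56/6≈9.33, Client U 54/15≈3.6, Client G 31/9≈3.44, Client K 25/20≈1.25, Client W 11/24≈0.458.
Take all of Client P (6 Mbps, value 56) ; 56 Mbps left.
Take all of Client U (15 Mbps, value 54) ; 41 Mbps left.
All 9 Mbps of Client G fit (value 31) ; 32 remain.
Client K: take in full, 20 Mbps for value 25 ; 12 left.
12 Mbps left: a 12/24 share of Client W gives 11×12/24 = 5.5.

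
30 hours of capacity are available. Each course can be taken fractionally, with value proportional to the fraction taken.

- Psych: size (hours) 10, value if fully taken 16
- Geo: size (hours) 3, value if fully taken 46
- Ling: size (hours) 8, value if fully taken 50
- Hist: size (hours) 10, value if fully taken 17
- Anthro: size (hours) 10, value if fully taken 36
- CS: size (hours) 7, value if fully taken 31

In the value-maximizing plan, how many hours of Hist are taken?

2

Best value per unit of size first: Geo 46/3≈15.3, Ling 50/8≈6.25, CS 31/7≈4.43, Anthro 36/10≈3.6, Hist 17/10≈1.7, Psych 16/10≈1.6.
All 3 hours of Geo fit (value 46) — 27 remain.
Take all of Ling (8 hours, value 50) — 19 hours left.
CS: take in full, 7 hours for value 31 — 12 left.
Take all of Anthro (10 hours, value 36) — 2 hours left.
2 hours left: a 2/10 share of Hist gives 17×2/10 = 3.4.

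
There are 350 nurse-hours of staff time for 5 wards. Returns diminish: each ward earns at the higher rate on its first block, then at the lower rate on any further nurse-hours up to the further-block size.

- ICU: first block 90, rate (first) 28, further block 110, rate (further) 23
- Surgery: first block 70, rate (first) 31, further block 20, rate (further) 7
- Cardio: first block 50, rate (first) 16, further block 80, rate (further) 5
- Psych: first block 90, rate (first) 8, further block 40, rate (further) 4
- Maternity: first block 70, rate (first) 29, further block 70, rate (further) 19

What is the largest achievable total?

Rank every tier by rate: Surgery/tier1 31 > Maternity/tier1 29 > ICU/tier1 28 > ICU/tier2 23 > Maternity/tier2 19 > Cardio/tier1 16 > Psych/tier1 8 > Surgery/tier2 7 > Cardio/tier2 5 > Psych/tier2 4.
Surgery tier1 at 31: fill all 70 ; 280 left.
Maternity tier1 at 29: fill all 70 ; 210 left.
ICU/tier1 (28): +90 ; 120 left.
ICU tier2 at 23: fill all 110 ; 10 left.
10 remain; put them into Maternity tier2 at 19.
Total = 31×70 + 29×70 + 28×90 + 23×110 + 19×10 = 9440.

9440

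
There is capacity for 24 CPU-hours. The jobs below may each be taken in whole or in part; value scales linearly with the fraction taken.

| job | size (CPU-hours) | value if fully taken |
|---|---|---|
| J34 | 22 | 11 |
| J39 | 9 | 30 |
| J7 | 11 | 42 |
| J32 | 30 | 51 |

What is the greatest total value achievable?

Rank by value-to-size ratio: J7 42/11≈3.82, J39 30/9≈3.33, J32 51/30≈1.7, J34 11/22≈0.5.
Take all of J7 (11 CPU-hours, value 42) ; 13 CPU-hours left.
J39: take in full, 9 CPU-hours for value 30 ; 4 left.
Only 4 CPU-hours remain; take 4/30 of J32 for value 51×4/30 = 6.8.
Total value = 78.8.

78.8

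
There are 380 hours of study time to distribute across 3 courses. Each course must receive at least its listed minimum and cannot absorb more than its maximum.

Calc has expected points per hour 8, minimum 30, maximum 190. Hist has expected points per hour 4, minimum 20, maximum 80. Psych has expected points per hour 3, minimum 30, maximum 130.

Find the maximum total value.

Meeting every minimum uses 30+20+30 = 80 hours, leaving 300.
Highest expected points per hour first: Calc 8 > Hist 4 > Psych 3.
Calc takes 160 more to reach its cap of 190 → 140 left.
Hist: +60 to 80 (cap) → 80 left.
Psych has room for 100 more but only 80 remain, so it gets 110.
Total = 8×190 + 4×80 + 3×110 = 2170.

2170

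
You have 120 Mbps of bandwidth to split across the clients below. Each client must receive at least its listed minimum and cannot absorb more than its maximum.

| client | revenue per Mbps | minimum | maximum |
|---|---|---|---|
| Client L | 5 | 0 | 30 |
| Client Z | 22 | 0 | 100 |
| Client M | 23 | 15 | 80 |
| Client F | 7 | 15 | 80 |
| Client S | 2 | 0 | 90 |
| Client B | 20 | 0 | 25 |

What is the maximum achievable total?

2495

Meeting every minimum uses 0+0+15+15+0+0 = 30 Mbps, leaving 90.
Highest revenue per Mbps first: Client M 23 > Client Z 22 > Client B 20 > Client F 7 > Client L 5 > Client S 2.
Client M takes 65 more to reach its cap of 80 → 25 left.
Client Z: +25 (room for 100) → 25. Pool exhausted.
Total = 22×25 + 23×80 + 7×15 = 2495.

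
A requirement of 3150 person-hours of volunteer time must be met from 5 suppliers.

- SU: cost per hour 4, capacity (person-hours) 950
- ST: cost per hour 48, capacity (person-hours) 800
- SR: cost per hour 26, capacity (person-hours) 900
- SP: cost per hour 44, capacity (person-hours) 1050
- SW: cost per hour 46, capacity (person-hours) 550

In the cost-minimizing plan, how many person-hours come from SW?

250

Use suppliers in increasing cost order.
SU (4): use full 950 ; 2200 person-hours to go.
SR at 26: take all 900 person-hours ; 1300 still needed.
Take 1050 from SP at 44 ; need 250 more.
SW (46): take the remaining 250 ; done.
ST: unused.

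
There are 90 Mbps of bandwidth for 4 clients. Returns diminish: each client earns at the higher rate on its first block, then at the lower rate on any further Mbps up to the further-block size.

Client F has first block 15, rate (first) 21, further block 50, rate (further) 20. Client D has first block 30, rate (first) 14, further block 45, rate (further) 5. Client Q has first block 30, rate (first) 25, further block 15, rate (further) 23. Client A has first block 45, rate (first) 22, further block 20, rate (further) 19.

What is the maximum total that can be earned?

2085

Order all 8 blocks by rate: Client Q/first 25 > Client Q/second 23 > Client A/first 22 > Client F/first 21 > Client F/second 20 > Client A/second 19 > Client D/first 14 > Client D/second 5.
Client Q first at 25: fill all 30 — 60 left.
Client Q/second (23): +15 — 45 left.
Client A first at 22: fill all 45 — 0 left.
Total = 25×30 + 23×15 + 22×45 = 2085.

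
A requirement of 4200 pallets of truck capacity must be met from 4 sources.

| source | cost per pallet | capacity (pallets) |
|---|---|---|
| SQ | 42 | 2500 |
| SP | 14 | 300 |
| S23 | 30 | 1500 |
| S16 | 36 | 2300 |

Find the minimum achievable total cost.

Cheapest first:
SP (14): use full 300 ; 3900 pallets to go.
S23 (30): use full 1500 ; 2400 pallets to go.
S16 (36): use full 2300 ; 100 pallets to go.
SQ at 42: take 100 of its 2500 ; requirement met.
Cost = 300×14 + 1500×30 + 2300×36 + 100×42 = 136200.

136200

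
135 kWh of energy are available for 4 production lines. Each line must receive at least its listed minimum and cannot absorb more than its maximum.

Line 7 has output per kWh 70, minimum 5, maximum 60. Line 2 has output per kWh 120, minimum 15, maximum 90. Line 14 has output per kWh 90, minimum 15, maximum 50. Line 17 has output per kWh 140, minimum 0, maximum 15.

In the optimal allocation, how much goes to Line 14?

25

Meeting every minimum uses 5+15+15+0 = 35 kWh, leaving 100.
Order the production lines by output per kWh: Line 17 140 > Line 2 120 > Line 14 90 > Line 7 70.
Line 17 takes 15 more to reach its cap of 15 ; 85 left.
Line 2: +75 to 90 (cap) ; 10 left.
Only 10 left; Line 14 takes them to reach 25.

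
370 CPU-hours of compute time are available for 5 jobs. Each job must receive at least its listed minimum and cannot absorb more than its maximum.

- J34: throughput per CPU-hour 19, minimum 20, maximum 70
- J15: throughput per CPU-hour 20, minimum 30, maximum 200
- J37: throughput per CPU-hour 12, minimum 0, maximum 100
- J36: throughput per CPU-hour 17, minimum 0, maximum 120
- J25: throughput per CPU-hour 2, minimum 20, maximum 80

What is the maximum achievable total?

Meeting every minimum uses 20+30+0+0+20 = 70 CPU-hours, leaving 300.
Rank by throughput per CPU-hour: J15 20 > J34 19 > J36 17 > J37 12 > J25 2.
J15: +170 to 200 (cap) — 130 left.
J34: +50 to 70 (cap) — 80 left.
J36 has room for 120 more but only 80 remain, so it gets 80.
Total = 19×70 + 20×200 + 17×80 + 2×20 = 6730.

6730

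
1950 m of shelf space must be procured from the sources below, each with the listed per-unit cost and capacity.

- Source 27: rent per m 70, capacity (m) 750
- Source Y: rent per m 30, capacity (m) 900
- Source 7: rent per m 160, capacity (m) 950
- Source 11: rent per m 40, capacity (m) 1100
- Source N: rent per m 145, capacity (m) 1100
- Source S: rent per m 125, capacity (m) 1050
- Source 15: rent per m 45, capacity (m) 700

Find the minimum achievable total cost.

Cheapest first:
Take 900 from Source Y at 30 ; need 1050 more.
Take 1050 from Source 11 at 40 to finish.
Source 15, Source 27, Source S, Source N, Source 7: unused.
Cost = 900×30 + 1050×40 = 69000.

69000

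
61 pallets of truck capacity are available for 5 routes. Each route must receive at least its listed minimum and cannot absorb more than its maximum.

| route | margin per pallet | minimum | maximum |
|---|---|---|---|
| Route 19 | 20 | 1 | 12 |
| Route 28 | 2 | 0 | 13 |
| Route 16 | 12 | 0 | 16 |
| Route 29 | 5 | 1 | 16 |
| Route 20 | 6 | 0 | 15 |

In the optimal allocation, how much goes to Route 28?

2

Meeting every minimum uses 1+0+0+1+0 = 2 pallets, leaving 59.
Rank by margin per pallet: Route 19 20 > Route 16 12 > Route 20 6 > Route 29 5 > Route 28 2.
Route 19 takes 11 more to reach its cap of 12 → 48 left.
Route 16: +16 to 16 (cap) → 32 left.
Route 20: +15 to 15 (cap) → 17 left.
Route 29 takes 15 more to reach its cap of 16 → 2 left.
Route 28 has room for 13 more but only 2 remain, so it gets 2.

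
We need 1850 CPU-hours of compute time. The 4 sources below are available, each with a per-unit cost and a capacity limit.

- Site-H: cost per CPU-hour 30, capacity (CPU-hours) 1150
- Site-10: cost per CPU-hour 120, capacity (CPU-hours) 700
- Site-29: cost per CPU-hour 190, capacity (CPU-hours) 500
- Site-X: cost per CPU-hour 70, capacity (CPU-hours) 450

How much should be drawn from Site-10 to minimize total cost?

Fill from the cheapest source first.
Take 1150 from Site-H at 30 ; need 700 more.
Site-X at 70: take all 450 CPU-hours ; 250 still needed.
Site-10 (120): take the remaining 250 ; done.
Site-29: unused.

250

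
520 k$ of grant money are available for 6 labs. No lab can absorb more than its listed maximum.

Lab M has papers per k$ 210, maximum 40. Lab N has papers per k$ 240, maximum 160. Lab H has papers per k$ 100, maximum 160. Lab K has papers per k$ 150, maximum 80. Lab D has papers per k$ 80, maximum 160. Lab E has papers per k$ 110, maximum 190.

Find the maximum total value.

84700

Highest papers per k$ first: Lab N 240 > Lab M 210 > Lab K 150 > Lab E 110 > Lab H 100 > Lab D 80.
Lab N: +160 to 160 (cap) — 360 left.
Lab M takes 40 to reach its cap of 40 — 320 left.
Lab K: +80 to 80 (cap) — 240 left.
Lab E: +190 to 190 (cap) — 50 left.
Only 50 left; Lab H takes them to reach 50.
Total = 210×40 + 240×160 + 100×50 + 150×80 + 110×190 = 84700.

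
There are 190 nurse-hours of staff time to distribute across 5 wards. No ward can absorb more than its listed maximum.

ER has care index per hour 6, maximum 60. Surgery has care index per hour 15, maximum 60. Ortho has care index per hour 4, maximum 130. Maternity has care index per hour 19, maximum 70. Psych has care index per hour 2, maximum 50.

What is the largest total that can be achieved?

2590

Rank by care index per hour: Maternity 19 > Surgery 15 > ER 6 > Ortho 4 > Psych 2.
Maternity: +70 to 70 (cap) ; 120 left.
Give Surgery 60 to hit its cap of 60 ; 60 left.
Give ER 60 to hit its cap of 60 ; 0 left.
Total = 6×60 + 15×60 + 19×70 = 2590.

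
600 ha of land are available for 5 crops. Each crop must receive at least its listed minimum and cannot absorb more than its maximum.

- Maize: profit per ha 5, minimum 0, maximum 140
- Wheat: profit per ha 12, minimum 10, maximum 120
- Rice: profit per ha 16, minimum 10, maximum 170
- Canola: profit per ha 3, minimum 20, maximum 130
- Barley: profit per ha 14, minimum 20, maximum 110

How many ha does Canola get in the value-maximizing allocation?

60

Meeting every minimum uses 0+10+10+20+20 = 60 ha, leaving 540.
Rank by profit per ha: Rice 16 > Barley 14 > Wheat 12 > Maize 5 > Canola 3.
Rice: +160 to 170 (cap) ; 380 left.
Give Barley 90 more to hit its cap of 110 ; 290 left.
Give Wheat 110 more to hit its cap of 120 ; 180 left.
Give Maize 140 more to hit its cap of 140 ; 40 left.
Canola: +40 (room for 110) → 60. Pool exhausted.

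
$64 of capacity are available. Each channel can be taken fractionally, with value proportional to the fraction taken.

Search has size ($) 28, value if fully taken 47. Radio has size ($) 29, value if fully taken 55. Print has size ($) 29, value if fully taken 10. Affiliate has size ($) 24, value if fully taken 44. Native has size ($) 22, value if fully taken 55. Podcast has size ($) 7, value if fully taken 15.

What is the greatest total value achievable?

Sort by value density: Native 55/22≈2.5, Podcast 15/7≈2.14, Radio 55/29≈1.9, Affiliate 44/24≈1.83, Search 47/28≈1.68, Print 10/29≈0.345.
All 22 $ of Native fit (value 55) — 42 remain.
All 7 $ of Podcast fit (value 15) — 35 remain.
Take all of Radio (29 $, value 55) — 6 $ left.
Fill the last 6 $ with part of Affiliate: 6/24 of it earns 11.
Total value = 136.

136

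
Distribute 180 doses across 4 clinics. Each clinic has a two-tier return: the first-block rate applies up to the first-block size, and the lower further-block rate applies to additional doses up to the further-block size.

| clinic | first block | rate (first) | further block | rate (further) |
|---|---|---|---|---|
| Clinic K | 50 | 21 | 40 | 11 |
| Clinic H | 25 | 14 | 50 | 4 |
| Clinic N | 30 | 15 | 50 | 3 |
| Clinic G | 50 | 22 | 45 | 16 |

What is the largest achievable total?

3390

Order all 8 blocks by rate: Clinic G/T1 22 > Clinic K/T1 21 > Clinic G/T2 16 > Clinic N/T1 15 > Clinic H/T1 14 > Clinic K/T2 11 > Clinic H/T2 4 > Clinic N/T2 3.
Clinic G/T1 (22): +50 ; 130 left.
Clinic K T1 at 21: fill all 50 ; 80 left.
Clinic G T2 at 16: fill all 45 ; 35 left.
Fill Clinic N T1 block (30 at 15) ; 5 left.
5 remain; put them into Clinic H T1 at 14.
Total = 22×50 + 21×50 + 16×45 + 15×30 + 14×5 = 3390.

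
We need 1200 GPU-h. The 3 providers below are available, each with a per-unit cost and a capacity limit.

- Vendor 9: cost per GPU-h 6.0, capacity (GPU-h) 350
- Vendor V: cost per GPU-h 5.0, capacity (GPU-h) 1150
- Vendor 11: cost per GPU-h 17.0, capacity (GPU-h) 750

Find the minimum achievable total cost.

6050

Fill from the cheapest provider first.
Take 1150 from Vendor V at 5.0 — need 50 more.
Vendor 9 at 6.0: take 50 of its 350 — requirement met.
Vendor 11: unused.
Cost = 1150×5.0 + 50×6.0 = 6050.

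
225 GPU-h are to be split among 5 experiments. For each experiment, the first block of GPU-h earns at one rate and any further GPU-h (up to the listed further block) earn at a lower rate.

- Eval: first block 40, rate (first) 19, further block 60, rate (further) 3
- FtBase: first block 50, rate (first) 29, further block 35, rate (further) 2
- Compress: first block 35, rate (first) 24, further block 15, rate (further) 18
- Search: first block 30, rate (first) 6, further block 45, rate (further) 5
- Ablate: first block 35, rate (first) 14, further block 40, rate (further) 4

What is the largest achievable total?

4090

Rank every tier by rate: FtBase/T1 29 > Compress/T1 24 > Eval/T1 19 > Compress/T2 18 > Ablate/T1 14 > Search/T1 6 > Search/T2 5 > Ablate/T2 4 > Eval/T2 3 > FtBase/T2 2.
Fill FtBase T1 block (50 at 29) → 175 left.
Compress/T1 (24): +35 → 140 left.
Eval T1 at 19: fill all 40 → 100 left.
Fill Compress T2 block (15 at 18) → 85 left.
Ablate/T1 (14): +35 → 50 left.
Search/T1 (6): +30 → 20 left.
Search T2 at 5: only 20 left, fill 20.
Total = 29×50 + 24×35 + 19×40 + 18×15 + 14×35 + 6×30 + 5×20 = 4090.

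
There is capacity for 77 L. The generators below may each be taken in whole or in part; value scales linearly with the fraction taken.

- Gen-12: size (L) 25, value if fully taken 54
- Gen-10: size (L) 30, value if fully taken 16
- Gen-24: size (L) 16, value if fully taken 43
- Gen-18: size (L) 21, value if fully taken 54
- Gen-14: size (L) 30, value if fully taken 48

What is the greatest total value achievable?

Sort by value density: Gen-24 43/16≈2.69, Gen-18 54/21≈2.57, Gen-12 54/25≈2.16, Gen-14 48/30≈1.6, Gen-10 16/30≈0.533.
Take all of Gen-24 (16 L, value 43) ; 61 L left.
Take all of Gen-18 (21 L, value 54) ; 40 L left.
Take all of Gen-12 (25 L, value 54) ; 15 L left.
Only 15 L remain; take 15/30 of Gen-14 for value 48×15/30 = 24.
Total value = 175.

175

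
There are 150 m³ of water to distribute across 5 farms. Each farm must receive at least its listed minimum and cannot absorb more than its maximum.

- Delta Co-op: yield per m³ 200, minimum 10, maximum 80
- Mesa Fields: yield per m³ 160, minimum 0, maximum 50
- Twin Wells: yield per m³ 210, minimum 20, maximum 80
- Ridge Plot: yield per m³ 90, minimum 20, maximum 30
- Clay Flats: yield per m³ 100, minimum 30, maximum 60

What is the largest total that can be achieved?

25600

Meeting every minimum uses 10+0+20+20+30 = 80 m³, leaving 70.
Highest yield per m³ first: Twin Wells 210 > Delta Co-op 200 > Mesa Fields 160 > Clay Flats 100 > Ridge Plot 90.
Twin Wells: +60 to 80 (cap) — 10 left.
Delta Co-op has room for 70 more but only 10 remain, so it gets 20.
Total = 200×20 + 210×80 + 90×20 + 100×30 = 25600.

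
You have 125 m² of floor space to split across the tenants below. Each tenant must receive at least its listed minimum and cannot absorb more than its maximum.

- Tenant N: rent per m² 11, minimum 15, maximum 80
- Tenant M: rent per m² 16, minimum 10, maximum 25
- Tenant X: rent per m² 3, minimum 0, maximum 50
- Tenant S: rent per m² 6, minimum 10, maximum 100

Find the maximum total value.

Meeting every minimum uses 15+10+0+10 = 35 m², leaving 90.
Order the tenants by rent per m²: Tenant M 16 > Tenant N 11 > Tenant S 6 > Tenant X 3.
Tenant M takes 15 more to reach its cap of 25 — 75 left.
Tenant N takes 65 more to reach its cap of 80 — 10 left.
Only 10 left; Tenant S takes them to reach 20.
Total = 11×80 + 16×25 + 6×20 = 1400.

1400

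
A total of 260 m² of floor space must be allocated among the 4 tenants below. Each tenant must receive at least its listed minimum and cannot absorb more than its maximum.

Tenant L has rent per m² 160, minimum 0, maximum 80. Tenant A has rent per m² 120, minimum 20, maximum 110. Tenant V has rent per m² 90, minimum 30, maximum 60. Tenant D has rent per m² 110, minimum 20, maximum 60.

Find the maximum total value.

33100

Meeting every minimum uses 0+20+30+20 = 70 m², leaving 190.
Highest rent per m² first: Tenant L 160 > Tenant A 120 > Tenant D 110 > Tenant V 90.
Tenant L takes 80 more to reach its cap of 80 → 110 left.
Tenant A: +90 to 110 (cap) → 20 left.
Only 20 left; Tenant D takes them to reach 40.
Total = 160×80 + 120×110 + 90×30 + 110×40 = 33100.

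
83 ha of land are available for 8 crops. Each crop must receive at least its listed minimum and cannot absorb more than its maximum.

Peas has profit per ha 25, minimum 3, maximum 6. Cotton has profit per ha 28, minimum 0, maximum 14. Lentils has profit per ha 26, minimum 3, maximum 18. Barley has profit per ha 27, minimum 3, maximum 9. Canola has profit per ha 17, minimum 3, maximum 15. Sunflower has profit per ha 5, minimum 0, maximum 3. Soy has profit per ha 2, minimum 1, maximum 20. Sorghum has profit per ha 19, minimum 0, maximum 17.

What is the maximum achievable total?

1848

Meeting every minimum uses 3+0+3+3+3+0+1+0 = 13 ha, leaving 70.
Rank by profit per ha: Cotton 28 > Barley 27 > Lentils 26 > Peas 25 > Sorghum 19 > Canola 17 > Sunflower 5 > Soy 2.
Give Cotton 14 more to hit its cap of 14 → 56 left.
Barley: +6 to 9 (cap) → 50 left.
Give Lentils 15 more to hit its cap of 18 → 35 left.
Give Peas 3 more to hit its cap of 6 → 32 left.
Sorghum takes 17 more to reach its cap of 17 → 15 left.
Canola takes 12 more to reach its cap of 15 → 3 left.
Give Sunflower 3 more to hit its cap of 3 → 0 left.
Total = 25×6 + 28×14 + 26×18 + 27×9 + 17×15 + 5×3 + 2×1 + 19×17 = 1848.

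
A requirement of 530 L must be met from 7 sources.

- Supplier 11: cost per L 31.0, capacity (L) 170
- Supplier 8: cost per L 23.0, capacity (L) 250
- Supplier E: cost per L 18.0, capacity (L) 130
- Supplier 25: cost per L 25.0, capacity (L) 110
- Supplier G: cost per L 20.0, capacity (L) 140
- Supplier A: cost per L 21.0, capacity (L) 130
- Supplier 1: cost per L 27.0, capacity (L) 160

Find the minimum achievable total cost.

10860

Use sources in increasing cost order.
Take 130 from Supplier E at 18.0 ; need 400 more.
Take 140 from Supplier G at 20.0 ; need 260 more.
Supplier A (21.0): use full 130 ; 130 L to go.
Take 130 from Supplier 8 at 23.0 to finish.
Supplier 25, Supplier 1, Supplier 11: unused.
Cost = 130×18.0 + 140×20.0 + 130×21.0 + 130×23.0 = 10860.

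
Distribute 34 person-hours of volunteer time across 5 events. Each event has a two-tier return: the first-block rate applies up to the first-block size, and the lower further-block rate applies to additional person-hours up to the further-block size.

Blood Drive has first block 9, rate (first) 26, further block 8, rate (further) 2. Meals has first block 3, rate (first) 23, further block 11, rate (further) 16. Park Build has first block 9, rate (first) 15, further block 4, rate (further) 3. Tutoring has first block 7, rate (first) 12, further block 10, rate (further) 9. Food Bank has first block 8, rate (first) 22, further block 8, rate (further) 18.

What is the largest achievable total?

719

Order all 10 blocks by rate: Blood Drive/tier1 26 > Meals/tier1 23 > Food Bank/tier1 22 > Food Bank/tier2 18 > Meals/tier2 16 > Park Build/tier1 15 > Tutoring/tier1 12 > Tutoring/tier2 9 > Park Build/tier2 3 > Blood Drive/tier2 2.
Blood Drive tier1 at 26: fill all 9 ; 25 left.
Meals/tier1 (23): +3 ; 22 left.
Fill Food Bank tier1 block (8 at 22) ; 14 left.
Food Bank tier2 at 18: fill all 8 ; 6 left.
6 remain; put them into Meals tier2 at 16.
Total = 26×9 + 23×3 + 22×8 + 18×8 + 16×6 = 719.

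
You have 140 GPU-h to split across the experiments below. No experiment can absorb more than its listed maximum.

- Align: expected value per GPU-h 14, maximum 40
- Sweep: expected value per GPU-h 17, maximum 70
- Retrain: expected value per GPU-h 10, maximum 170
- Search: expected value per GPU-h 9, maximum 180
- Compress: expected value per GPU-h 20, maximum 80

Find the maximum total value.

Highest expected value per GPU-h first: Compress 20 > Sweep 17 > Align 14 > Retrain 10 > Search 9.
Give Compress 80 to hit its cap of 80 — 60 left.
Only 60 left; Sweep takes them to reach 60.
Total = 17×60 + 20×80 = 2620.

2620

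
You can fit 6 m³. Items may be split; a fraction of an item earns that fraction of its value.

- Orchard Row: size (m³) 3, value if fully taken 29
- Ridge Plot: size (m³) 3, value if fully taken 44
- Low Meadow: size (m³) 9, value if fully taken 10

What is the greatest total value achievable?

73

Sort by value density: Ridge Plot 44/3≈14.7, Orchard Row 29/3≈9.67, Low Meadow 10/9≈1.11.
Take all of Ridge Plot (3 m³, value 44) — 3 m³ left.
Orchard Row: take in full, 3 m³ for value 29 — 0 left.
Total value = 73.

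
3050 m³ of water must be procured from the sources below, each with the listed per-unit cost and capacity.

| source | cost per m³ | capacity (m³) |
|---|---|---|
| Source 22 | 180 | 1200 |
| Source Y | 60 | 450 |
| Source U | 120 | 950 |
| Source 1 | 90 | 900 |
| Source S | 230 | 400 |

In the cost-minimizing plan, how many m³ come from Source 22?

Fill from the cheapest source first.
Source Y (60): use full 450 — 2600 m³ to go.
Source 1 (90): use full 900 — 1700 m³ to go.
Source U (120): use full 950 — 750 m³ to go.
Source 22 at 180: take 750 of its 1200 — requirement met.
Source S: unused.

750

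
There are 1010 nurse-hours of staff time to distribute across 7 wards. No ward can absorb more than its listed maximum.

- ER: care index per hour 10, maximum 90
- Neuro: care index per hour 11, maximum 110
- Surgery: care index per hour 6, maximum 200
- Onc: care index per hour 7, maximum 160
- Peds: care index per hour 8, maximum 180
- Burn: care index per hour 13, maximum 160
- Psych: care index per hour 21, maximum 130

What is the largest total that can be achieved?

10560

Highest care index per hour first: Psych 21 > Burn 13 > Neuro 11 > ER 10 > Peds 8 > Onc 7 > Surgery 6.
Psych takes 130 to reach its cap of 130 → 880 left.
Burn takes 160 to reach its cap of 160 → 720 left.
Give Neuro 110 to hit its cap of 110 → 610 left.
Give ER 90 to hit its cap of 90 → 520 left.
Peds: +180 to 180 (cap) → 340 left.
Onc takes 160 to reach its cap of 160 → 180 left.
Surgery has room for 200 but only 180 remain, so it gets 180.
Total = 10×90 + 11×110 + 6×180 + 7×160 + 8×180 + 13×160 + 21×130 = 10560.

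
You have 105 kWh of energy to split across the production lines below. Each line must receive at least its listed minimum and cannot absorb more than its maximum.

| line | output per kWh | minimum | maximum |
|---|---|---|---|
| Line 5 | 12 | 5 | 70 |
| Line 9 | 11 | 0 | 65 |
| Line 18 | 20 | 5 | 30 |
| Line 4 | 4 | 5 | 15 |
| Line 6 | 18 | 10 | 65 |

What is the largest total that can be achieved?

Meeting every minimum uses 5+0+5+5+10 = 25 kWh, leaving 80.
Rank by output per kWh: Line 18 20 > Line 6 18 > Line 5 12 > Line 9 11 > Line 4 4.
Give Line 18 25 more to hit its cap of 30 → 55 left.
Line 6: +55 to 65 (cap) → 0 left.
Total = 12×5 + 20×30 + 4×5 + 18×65 = 1850.

1850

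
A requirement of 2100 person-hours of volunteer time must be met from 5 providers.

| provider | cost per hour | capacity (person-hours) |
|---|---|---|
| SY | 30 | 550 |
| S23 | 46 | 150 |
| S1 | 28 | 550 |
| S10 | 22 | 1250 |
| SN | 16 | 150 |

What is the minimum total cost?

Fill from the cheapest provider first.
SN (16): use full 150 ; 1950 person-hours to go.
S10 (22): use full 1250 ; 700 person-hours to go.
S1 at 28: take all 550 person-hours ; 150 still needed.
SY (30): take the remaining 150 ; done.
S23: unused.
Cost = 150×16 + 1250×22 + 550×28 + 150×30 = 49800.

49800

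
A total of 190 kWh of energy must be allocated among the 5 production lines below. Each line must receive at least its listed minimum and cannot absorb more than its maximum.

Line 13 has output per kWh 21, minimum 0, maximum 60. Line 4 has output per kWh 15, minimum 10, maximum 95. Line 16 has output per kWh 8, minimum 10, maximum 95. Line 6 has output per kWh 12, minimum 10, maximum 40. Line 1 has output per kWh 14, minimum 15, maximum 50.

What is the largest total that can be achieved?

3095

Meeting every minimum uses 0+10+10+10+15 = 45 kWh, leaving 145.
Order the production lines by output per kWh: Line 13 21 > Line 4 15 > Line 1 14 > Line 6 12 > Line 16 8.
Give Line 13 60 more to hit its cap of 60 → 85 left.
Give Line 4 85 more to hit its cap of 95 → 0 left.
Total = 21×60 + 15×95 + 8×10 + 12×10 + 14×15 = 3095.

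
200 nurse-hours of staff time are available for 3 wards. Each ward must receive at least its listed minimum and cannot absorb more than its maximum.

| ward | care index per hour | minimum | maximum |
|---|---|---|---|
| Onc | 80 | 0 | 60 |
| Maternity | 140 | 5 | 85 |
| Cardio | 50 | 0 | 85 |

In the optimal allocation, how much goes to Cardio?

Meeting every minimum uses 0+5+0 = 5 nurse-hours, leaving 195.
Order the wards by care index per hour: Maternity 140 > Onc 80 > Cardio 50.
Maternity takes 80 more to reach its cap of 85 ; 115 left.
Give Onc 60 more to hit its cap of 60 ; 55 left.
Only 55 left; Cardio takes them to reach 55.

55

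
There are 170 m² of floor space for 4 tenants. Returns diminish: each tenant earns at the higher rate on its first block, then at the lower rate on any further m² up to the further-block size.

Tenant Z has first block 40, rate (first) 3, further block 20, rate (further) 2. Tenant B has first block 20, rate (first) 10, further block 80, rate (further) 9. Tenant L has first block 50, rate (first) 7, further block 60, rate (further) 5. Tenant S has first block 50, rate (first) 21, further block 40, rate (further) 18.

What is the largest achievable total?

Rank every tier by rate: Tenant S/T1 21 > Tenant S/T2 18 > Tenant B/T1 10 > Tenant B/T2 9 > Tenant L/T1 7 > Tenant L/T2 5 > Tenant Z/T1 3 > Tenant Z/T2 2.
Fill Tenant S T1 block (50 at 21) ; 120 left.
Tenant S T2 at 18: fill all 40 ; 80 left.
Tenant B T1 at 10: fill all 20 ; 60 left.
Tenant B T2 at 9: only 60 left, fill 60.
Total = 21×50 + 18×40 + 10×20 + 9×60 = 2510.

2510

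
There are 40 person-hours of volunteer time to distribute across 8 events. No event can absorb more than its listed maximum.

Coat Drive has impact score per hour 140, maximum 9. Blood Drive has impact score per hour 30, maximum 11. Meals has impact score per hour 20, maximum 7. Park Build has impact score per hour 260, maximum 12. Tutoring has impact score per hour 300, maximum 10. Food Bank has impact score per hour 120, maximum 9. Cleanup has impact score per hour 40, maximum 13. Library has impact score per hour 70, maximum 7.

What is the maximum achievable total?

8460

Highest impact score per hour first: Tutoring 300 > Park Build 260 > Coat Drive 140 > Food Bank 120 > Library 70 > Cleanup 40 > Blood Drive 30 > Meals 20.
Tutoring takes 10 to reach its cap of 10 — 30 left.
Give Park Build 12 to hit its cap of 12 — 18 left.
Coat Drive: +9 to 9 (cap) — 9 left.
Food Bank: +9 to 9 (cap) — 0 left.
Total = 140×9 + 260×12 + 300×10 + 120×9 = 8460.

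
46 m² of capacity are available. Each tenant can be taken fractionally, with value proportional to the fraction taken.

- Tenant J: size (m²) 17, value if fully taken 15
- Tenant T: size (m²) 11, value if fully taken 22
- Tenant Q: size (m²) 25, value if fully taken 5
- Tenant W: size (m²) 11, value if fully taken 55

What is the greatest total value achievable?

93.4

Best value per unit of size first: Tenant W 55/11≈5, Tenant T 22/11≈2, Tenant J 15/17≈0.882, Tenant Q 5/25≈0.2.
All 11 m² of Tenant W fit (value 55) ; 35 remain.
All 11 m² of Tenant T fit (value 22) ; 24 remain.
Tenant J: take in full, 17 m² for value 15 ; 7 left.
Only 7 m² remain; take 7/25 of Tenant Q for value 5×7/25 = 1.4.
Total value = 93.4.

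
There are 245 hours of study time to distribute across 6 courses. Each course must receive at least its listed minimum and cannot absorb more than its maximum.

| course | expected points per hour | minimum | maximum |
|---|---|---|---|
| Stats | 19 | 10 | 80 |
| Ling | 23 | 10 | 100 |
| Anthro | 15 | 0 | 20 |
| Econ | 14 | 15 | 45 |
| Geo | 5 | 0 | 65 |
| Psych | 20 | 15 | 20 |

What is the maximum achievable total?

4870

Meeting every minimum uses 10+10+0+15+0+15 = 50 hours, leaving 195.
Highest expected points per hour first: Ling 23 > Psych 20 > Stats 19 > Anthro 15 > Econ 14 > Geo 5.
Give Ling 90 more to hit its cap of 100 — 105 left.
Psych: +5 to 20 (cap) — 100 left.
Stats: +70 to 80 (cap) — 30 left.
Anthro takes 20 more to reach its cap of 20 — 10 left.
Only 10 left; Econ takes them to reach 25.
Total = 19×80 + 23×100 + 15×20 + 14×25 + 20×20 = 4870.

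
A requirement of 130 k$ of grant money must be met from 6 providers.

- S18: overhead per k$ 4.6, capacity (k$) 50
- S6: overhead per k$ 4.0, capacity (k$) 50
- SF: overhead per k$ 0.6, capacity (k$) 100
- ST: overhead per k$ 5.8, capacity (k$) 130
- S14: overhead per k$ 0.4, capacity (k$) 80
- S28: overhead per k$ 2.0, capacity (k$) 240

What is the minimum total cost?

62

Cheapest first:
Take 80 from S14 at 0.4 — need 50 more.
SF at 0.6: take 50 of its 100 — requirement met.
S28, S6, S18, ST: unused.
Cost = 80×0.4 + 50×0.6 = 62.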